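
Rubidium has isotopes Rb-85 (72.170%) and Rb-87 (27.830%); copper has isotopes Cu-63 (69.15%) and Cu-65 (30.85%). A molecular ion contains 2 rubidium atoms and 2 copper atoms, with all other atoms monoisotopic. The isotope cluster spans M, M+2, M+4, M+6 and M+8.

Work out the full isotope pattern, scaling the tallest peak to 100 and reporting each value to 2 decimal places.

60.11 : 100.00 : 62.27 : 17.20 : 1.78

Rubidium pattern (n=2): 0.52085089 : 0.40169822 : 0.07745089
Copper pattern (n=2): 0.47817225 : 0.4266555 : 0.09517225
Convolve the two distributions (both contribute in 2-u steps):
  M: 0.52085089×0.47817225 = 0.249056
  M+2: 0.52085089×0.4266555 + 0.40169822×0.47817225 = 0.414305
  M+4: 0.52085089×0.09517225 + 0.40169822×0.4266555 + 0.07745089×0.47817225 = 0.257992
  M+6: 0.40169822×0.09517225 + 0.07745089×0.4266555 = 0.071275
  M+8: 0.07745089×0.09517225 = 0.007371
Scale to base peak (0.414305) = 100: 60.11 : 100.00 : 62.27 : 17.20 : 1.78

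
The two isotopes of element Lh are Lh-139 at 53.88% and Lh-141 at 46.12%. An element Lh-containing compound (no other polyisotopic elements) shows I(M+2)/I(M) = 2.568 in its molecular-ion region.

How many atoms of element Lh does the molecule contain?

For n independent Lh atoms, I(M+2)/I(M) = n · (abundance Lh-141) / (abundance Lh-139) = n · 0.4612/0.5388.
n = 2.568 × 0.5388/0.4612 = 3.00 ≈ 3

3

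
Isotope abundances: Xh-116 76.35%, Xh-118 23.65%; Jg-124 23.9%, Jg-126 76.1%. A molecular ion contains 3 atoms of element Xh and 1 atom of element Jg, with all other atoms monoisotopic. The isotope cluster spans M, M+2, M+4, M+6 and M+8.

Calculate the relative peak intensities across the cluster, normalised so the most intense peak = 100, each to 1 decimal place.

Element Xh pattern (n=3): 0.44506877 : 0.41359043 : 0.12811282 : 0.01322798
Element Jg pattern (n=1): 0.2390 : 0.7610
Convolve the two distributions (both contribute in 2-u steps):
  M: 0.44506877×0.2390 = 0.106371
  M+2: 0.44506877×0.7610 + 0.41359043×0.2390 = 0.437545
  M+4: 0.41359043×0.7610 + 0.12811282×0.2390 = 0.345361
  M+6: 0.12811282×0.7610 + 0.01322798×0.2390 = 0.100655
  M+8: 0.01322798×0.7610 = 0.010066
Scale to base peak (0.437545) = 100: 24.3 : 100.0 : 78.9 : 23.0 : 2.3

24.3 : 100.0 : 78.9 : 23.0 : 2.3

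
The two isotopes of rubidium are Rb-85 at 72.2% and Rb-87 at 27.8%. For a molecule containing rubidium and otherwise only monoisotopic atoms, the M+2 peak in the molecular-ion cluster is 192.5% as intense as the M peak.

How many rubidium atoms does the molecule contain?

The M+2/M ratio from n Rb atoms is n · q/p = n · 0.278/0.722.
n = 1.925 × 0.722/0.278 = 5.00 ≈ 5

5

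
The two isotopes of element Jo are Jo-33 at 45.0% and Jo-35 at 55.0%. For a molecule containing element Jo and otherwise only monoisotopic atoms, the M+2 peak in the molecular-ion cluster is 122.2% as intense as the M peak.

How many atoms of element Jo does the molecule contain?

1

For n independent Jo atoms, I(M+2)/I(M) = n · (abundance Jo-35) / (abundance Jo-33) = n · 0.550/0.450.
n = 1.222 × 0.450/0.550 = 1.00 ≈ 1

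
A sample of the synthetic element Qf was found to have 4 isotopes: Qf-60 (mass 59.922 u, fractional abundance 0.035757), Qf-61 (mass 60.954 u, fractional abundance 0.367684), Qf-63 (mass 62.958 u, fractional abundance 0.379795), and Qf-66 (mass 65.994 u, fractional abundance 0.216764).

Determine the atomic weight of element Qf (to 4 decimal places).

62.7707 u

Ar = Σ fᵢ·mᵢ = 0.035757 × 59.922 + 0.367684 × 60.954 + 0.379795 × 62.958 + 0.216764 × 65.994
= 2.14263 + 22.41181 + 23.91113 + 14.30512 = 62.77069 u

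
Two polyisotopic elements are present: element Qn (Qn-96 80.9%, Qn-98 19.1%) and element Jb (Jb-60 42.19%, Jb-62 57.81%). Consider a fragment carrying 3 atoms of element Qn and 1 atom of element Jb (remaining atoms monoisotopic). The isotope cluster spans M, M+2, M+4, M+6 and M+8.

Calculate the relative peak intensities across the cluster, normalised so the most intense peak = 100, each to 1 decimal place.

Element Qn pattern (n=3): 0.52947513 : 0.37501761 : 0.08853939 : 0.00696787
Element Jb pattern (n=1): 0.4219 : 0.5781
Convolve the two distributions (both contribute in 2-u steps):
  M: 0.52947513×0.4219 = 0.223386
  M+2: 0.52947513×0.5781 + 0.37501761×0.4219 = 0.464310
  M+4: 0.37501761×0.5781 + 0.08853939×0.4219 = 0.254152
  M+6: 0.08853939×0.5781 + 0.00696787×0.4219 = 0.054124
  M+8: 0.00696787×0.5781 = 0.004028
Scale to base peak (0.464310) = 100: 48.1 : 100.0 : 54.7 : 11.7 : 0.9

48.1 : 100.0 : 54.7 : 11.7 : 0.9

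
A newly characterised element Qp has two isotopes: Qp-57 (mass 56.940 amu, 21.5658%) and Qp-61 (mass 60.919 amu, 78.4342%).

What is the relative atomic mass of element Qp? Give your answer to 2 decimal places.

Ar = Σ fᵢ·mᵢ = 0.215658 × 56.940 + 0.784342 × 60.919
= 12.2796 + 47.7813 = 60.0609 amu

60.06 amu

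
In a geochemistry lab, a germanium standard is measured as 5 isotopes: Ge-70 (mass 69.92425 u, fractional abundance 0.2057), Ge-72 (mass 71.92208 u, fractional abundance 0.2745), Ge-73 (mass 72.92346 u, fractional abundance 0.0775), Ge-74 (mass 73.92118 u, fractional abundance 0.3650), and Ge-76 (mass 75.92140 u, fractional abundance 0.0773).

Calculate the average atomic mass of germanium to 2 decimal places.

72.63 u

Weight each isotope mass by its fractional abundance: 0.2057 × 69.92425 + 0.2745 × 71.92208 + 0.0775 × 72.92346 + 0.3650 × 73.92118 + 0.0773 × 75.92140
= 14.383418 + 19.742611 + 5.651568 + 26.981231 + 5.868724 = 72.627552 u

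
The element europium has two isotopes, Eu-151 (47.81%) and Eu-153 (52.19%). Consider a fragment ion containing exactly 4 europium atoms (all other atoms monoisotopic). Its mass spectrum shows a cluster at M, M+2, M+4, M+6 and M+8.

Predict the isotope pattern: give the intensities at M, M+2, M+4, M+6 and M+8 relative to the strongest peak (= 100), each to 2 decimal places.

13.99 : 61.07 : 100.00 : 72.77 : 19.86

The 4 Eu atoms are independent, so intensities follow the terms of (0.4781 + 0.5219)^4.
P(M) = 0.4781^4 = 0.052249
P(M+2) = 4 × 0.4781^3 × 0.5219^1 = 0.228141
P(M+4) = 6 × 0.4781^2 × 0.5219^2 = 0.373563
P(M+6) = 4 × 0.4781^1 × 0.5219^3 = 0.271857
P(M+8) = 0.5219^4 = 0.074191
The M+4 peak is largest (0.373563); scaling to 100 gives 13.99 : 61.07 : 100.00 : 72.77 : 19.86.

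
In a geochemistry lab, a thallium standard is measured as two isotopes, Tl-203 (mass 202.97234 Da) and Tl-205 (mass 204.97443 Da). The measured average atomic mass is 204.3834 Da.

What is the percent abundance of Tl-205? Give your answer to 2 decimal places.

With x = fraction of Tl-203 (so Tl-205 is 1 − x):
202.97234·x + 204.97443·(1 − x) = 204.3834
(202.97234 − 204.97443)·x = 204.3834 − 204.97443
x = -0.59103 / -2.00209 = 0.29521 → 29.52% Tl-203, 70.48% Tl-205.

70.48%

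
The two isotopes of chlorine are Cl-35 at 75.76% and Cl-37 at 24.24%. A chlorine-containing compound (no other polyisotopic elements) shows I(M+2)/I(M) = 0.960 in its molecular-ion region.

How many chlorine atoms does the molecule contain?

The M+2/M ratio from n Cl atoms is n · q/p = n · 0.2424/0.7576.
n = 0.960 × 0.7576/0.2424 = 3.00 ≈ 3

3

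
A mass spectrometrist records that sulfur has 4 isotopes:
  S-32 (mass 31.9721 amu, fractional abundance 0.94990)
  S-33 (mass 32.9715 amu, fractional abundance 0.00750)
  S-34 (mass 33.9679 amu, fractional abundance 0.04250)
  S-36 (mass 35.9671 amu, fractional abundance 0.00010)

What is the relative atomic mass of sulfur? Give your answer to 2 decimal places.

32.06 amu

The abundance-weighted mean is 0.94990 × 31.9721 + 0.00750 × 32.9715 + 0.04250 × 33.9679 + 0.00010 × 35.9671
= 30.37030 + 0.24729 + 1.44364 + 0.00360 = 32.06483 amu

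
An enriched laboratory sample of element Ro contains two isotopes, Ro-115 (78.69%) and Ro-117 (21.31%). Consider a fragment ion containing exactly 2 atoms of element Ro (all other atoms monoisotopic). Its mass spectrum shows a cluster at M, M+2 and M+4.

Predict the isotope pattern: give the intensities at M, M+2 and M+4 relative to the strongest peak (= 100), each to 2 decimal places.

Each Ro atom is independently Ro-115 (p = 0.7869) or Ro-117 (q = 0.2131); the cluster is the binomial expansion (p + q)^2.
P(M) = 0.7869^2 = 0.619212
P(M+2) = 2 × 0.7869^1 × 0.2131^1 = 0.335377
P(M+4) = 0.2131^2 = 0.045412
The M peak is largest (0.619212); scaling to 100 gives 100.00 : 54.16 : 7.33.

100.00 : 54.16 : 7.33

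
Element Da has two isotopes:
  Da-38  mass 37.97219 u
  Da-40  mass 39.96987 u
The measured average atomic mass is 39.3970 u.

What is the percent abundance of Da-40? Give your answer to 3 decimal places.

71.323%

Let x be the fractional abundance of Da-38; then Da-40 has abundance 1 − x.
37.97219·x + 39.96987·(1 − x) = 39.3970
(37.97219 − 39.96987)·x = 39.3970 − 39.96987
x = -0.57287 / -1.99768 = 0.28677 → 28.677% Da-38, 71.323% Da-40.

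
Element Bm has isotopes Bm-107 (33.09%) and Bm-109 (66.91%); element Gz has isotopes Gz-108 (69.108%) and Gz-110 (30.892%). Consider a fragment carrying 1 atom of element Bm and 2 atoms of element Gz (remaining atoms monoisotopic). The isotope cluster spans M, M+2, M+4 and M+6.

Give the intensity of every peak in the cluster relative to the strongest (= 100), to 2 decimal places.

Element Bm pattern (n=1): 0.3309 : 0.6691
Element Gz pattern (n=2): 0.47759157 : 0.42697687 : 0.09543157
Convolve the two distributions (both contribute in 2-u steps):
  M: 0.3309×0.47759157 = 0.158035
  M+2: 0.3309×0.42697687 + 0.6691×0.47759157 = 0.460843
  M+4: 0.3309×0.09543157 + 0.6691×0.42697687 = 0.317269
  M+6: 0.6691×0.09543157 = 0.063853
Scale to base peak (0.460843) = 100: 34.29 : 100.00 : 68.85 : 13.86

34.29 : 100.00 : 68.85 : 13.86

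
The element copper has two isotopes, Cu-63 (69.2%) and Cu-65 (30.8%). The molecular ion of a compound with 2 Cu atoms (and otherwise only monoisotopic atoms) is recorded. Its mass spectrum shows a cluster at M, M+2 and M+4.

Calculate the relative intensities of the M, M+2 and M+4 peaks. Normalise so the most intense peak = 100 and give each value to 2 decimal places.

100.00 : 89.02 : 19.81

Expanding (0.692 + 0.308)^2:
P(M) = 0.692^2 = 0.478864
P(M+2) = 2 × 0.692^1 × 0.308^1 = 0.426272
P(M+4) = 0.308^2 = 0.094864
The M peak is largest (0.478864); scaling to 100 gives 100.00 : 89.02 : 19.81.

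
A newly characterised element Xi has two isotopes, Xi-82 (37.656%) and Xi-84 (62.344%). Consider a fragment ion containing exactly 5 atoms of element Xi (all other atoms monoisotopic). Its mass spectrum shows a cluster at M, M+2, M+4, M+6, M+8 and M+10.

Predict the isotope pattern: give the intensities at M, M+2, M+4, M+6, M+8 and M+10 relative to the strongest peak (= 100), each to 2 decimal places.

2.20 : 18.24 : 60.40 : 100.00 : 82.78 : 27.41

Expanding (0.37656 + 0.62344)^5:
P(M) = 0.37656^5 = 0.007571
P(M+2) = 5 × 0.37656^4 × 0.62344^1 = 0.062676
P(M+4) = 10 × 0.37656^3 × 0.62344^2 = 0.207535
P(M+6) = 10 × 0.37656^2 × 0.62344^3 = 0.343599
P(M+8) = 5 × 0.37656^1 × 0.62344^4 = 0.284435
P(M+10) = 0.62344^5 = 0.094183
The M+6 peak is largest (0.343599); scaling to 100 gives 2.20 : 18.24 : 60.40 : 100.00 : 82.78 : 27.41.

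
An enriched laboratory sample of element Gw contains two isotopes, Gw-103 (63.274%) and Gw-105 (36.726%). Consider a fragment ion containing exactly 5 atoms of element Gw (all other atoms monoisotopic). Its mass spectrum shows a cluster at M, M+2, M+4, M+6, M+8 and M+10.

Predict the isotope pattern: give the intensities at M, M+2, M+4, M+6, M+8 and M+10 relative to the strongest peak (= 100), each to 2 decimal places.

29.68 : 86.14 : 100.00 : 58.04 : 16.84 : 1.96

The 5 Gw atoms are independent, so intensities follow the terms of (0.63274 + 0.36726)^5.
P(M) = 0.63274^5 = 0.101421
P(M+2) = 5 × 0.63274^4 × 0.36726^1 = 0.294337
P(M+4) = 10 × 0.63274^3 × 0.36726^2 = 0.341683
P(M+6) = 10 × 0.63274^2 × 0.36726^3 = 0.198322
P(M+8) = 5 × 0.63274^1 × 0.36726^4 = 0.057556
P(M+10) = 0.36726^5 = 0.006681
The M+4 peak is largest (0.341683); scaling to 100 gives 29.68 : 86.14 : 100.00 : 58.04 : 16.84 : 1.96.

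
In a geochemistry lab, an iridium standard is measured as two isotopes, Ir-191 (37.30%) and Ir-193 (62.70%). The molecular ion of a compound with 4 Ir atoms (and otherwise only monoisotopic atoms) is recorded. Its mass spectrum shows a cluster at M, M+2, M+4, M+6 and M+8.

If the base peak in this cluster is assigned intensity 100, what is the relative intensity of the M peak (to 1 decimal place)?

Binomial terms of (0.3730 + 0.6270)^4: M 0.0194, M+2 0.1302, M+4 0.3282, M+6 0.3678, M+8 0.1546 → M+6 is the base peak.
P(M+6) = C(4,3) × 0.3730^1 × 0.6270^3 = 4 × 0.3730 × 0.24649188 = 0.367766 (base)
P(M) = C(4,0) × 0.3730^4 × 0.6270^0 = 1 × 0.01935688 × 1.0000 = 0.019357
Relative intensity = 0.019357 / 0.367766 × 100 = 5.3

5.3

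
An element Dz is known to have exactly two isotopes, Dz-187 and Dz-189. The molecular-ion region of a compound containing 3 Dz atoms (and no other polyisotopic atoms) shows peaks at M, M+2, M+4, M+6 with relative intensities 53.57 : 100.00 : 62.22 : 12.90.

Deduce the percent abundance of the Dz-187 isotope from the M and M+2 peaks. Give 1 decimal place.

61.6%

If p is the fraction of Dz that is Dz-187, then I(M+2)/I(M) = [C(3,1)·p^2·(1−p)] / p^3 = 3·(1−p)/p = 100.00/53.57 = 1.8667
(1−p)/p = 1.8667/3 = 0.6222  ⇒  p = 1/(1 + 0.6222) = 0.6164
Dz-187: 61.6%, Dz-189: 38.4%.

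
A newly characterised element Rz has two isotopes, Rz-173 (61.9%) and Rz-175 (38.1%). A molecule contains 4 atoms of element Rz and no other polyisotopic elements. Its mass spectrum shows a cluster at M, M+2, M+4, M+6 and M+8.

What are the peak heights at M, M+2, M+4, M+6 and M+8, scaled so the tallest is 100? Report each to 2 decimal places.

40.62 : 100.00 : 92.33 : 37.89 : 5.83

The 4 Rz atoms are independent, so intensities follow the terms of (0.619 + 0.381)^4.
P(M) = 0.619^4 = 0.146812
P(M+2) = 4 × 0.619^3 × 0.381^1 = 0.361457
P(M+4) = 6 × 0.619^2 × 0.381^2 = 0.333720
P(M+6) = 4 × 0.619^1 × 0.381^3 = 0.136939
P(M+8) = 0.381^4 = 0.021072
The M+2 peak is largest (0.361457); scaling to 100 gives 40.62 : 100.00 : 92.33 : 37.89 : 5.83.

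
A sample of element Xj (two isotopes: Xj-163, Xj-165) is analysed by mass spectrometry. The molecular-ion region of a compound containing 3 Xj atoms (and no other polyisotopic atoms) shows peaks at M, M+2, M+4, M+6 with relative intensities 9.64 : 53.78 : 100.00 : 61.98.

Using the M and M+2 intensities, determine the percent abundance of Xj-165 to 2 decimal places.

65.03%

Let p = fractional abundance of Xj-163. I(M+2)/I(M) = [C(3,1)·p^2·(1−p)] / p^3 = 3·(1−p)/p = 53.78/9.64 = 5.5788
(1−p)/p = 5.5788/3 = 1.8596  ⇒  p = 1/(1 + 1.8596) = 0.3497
Xj-163: 34.97%, Xj-165: 65.03%.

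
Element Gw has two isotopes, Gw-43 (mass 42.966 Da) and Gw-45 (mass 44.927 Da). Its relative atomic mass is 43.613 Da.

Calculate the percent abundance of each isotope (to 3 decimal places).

Writing the weighted mean with unknown fraction x of Gw-43:
42.966·x + 44.927·(1 − x) = 43.613
(42.966 − 44.927)·x = 43.613 − 44.927
x = -1.314 / -1.961 = 0.67007 → 67.007% Gw-43, 32.993% Gw-45.

Gw-43: 67.007%, Gw-45: 32.993%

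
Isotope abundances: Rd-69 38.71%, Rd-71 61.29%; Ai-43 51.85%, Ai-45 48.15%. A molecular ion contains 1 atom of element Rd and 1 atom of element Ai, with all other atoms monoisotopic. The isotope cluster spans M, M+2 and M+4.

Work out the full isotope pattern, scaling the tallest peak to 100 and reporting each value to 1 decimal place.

39.8 : 100.0 : 58.5

Element Rd pattern (n=1): 0.3871 : 0.6129
Element Ai pattern (n=1): 0.5185 : 0.4815
Convolve the two distributions (both contribute in 2-u steps):
  M: 0.3871×0.5185 = 0.200711
  M+2: 0.3871×0.4815 + 0.6129×0.5185 = 0.504177
  M+4: 0.6129×0.4815 = 0.295111
Scale to base peak (0.504177) = 100: 39.8 : 100.0 : 58.5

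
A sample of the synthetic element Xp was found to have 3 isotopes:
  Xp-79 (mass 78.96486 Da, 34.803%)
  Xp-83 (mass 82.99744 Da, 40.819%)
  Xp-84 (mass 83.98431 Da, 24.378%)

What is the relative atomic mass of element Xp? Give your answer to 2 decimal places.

81.83 Da

Weight each isotope mass by its fractional abundance: 0.34803 × 78.96486 + 0.40819 × 82.99744 + 0.24378 × 83.98431
= 27.482140 + 33.878725 + 20.473695 = 81.834560 Da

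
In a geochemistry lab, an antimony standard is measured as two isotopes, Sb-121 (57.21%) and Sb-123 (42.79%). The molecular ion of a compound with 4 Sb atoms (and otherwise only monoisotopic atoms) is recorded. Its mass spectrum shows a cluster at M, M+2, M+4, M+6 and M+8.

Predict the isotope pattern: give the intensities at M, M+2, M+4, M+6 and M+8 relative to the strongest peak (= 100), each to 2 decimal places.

29.79 : 89.13 : 100.00 : 49.86 : 9.32

Expanding (0.5721 + 0.4279)^4:
P(M) = 0.5721^4 = 0.107124
P(M+2) = 4 × 0.5721^3 × 0.4279^1 = 0.320493
P(M+4) = 6 × 0.5721^2 × 0.4279^2 = 0.359567
P(M+6) = 4 × 0.5721^1 × 0.4279^3 = 0.179291
P(M+8) = 0.4279^4 = 0.033525
The M+4 peak is largest (0.359567); scaling to 100 gives 29.79 : 89.13 : 100.00 : 49.86 : 9.32.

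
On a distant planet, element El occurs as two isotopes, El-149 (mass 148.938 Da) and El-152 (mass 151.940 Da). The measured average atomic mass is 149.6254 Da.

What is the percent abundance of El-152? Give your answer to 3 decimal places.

Writing the weighted mean with unknown fraction x of El-149:
148.938·x + 151.940·(1 − x) = 149.6254
(148.938 − 151.940)·x = 149.6254 − 151.940
x = -2.3146 / -3.002 = 0.77102 → 77.102% El-149, 22.898% El-152.

22.898%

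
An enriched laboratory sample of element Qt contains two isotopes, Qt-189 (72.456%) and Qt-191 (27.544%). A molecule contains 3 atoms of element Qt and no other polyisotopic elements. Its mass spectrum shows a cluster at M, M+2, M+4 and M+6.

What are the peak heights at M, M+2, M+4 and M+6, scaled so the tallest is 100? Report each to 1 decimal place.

87.7 : 100.0 : 38.0 : 4.8

Each Qt atom is independently Qt-189 (p = 0.72456) or Qt-191 (q = 0.27544); the cluster is the binomial expansion (p + q)^3.
P(M) = 0.72456^3 = 0.380385
P(M+2) = 3 × 0.72456^2 × 0.27544^1 = 0.433807
P(M+4) = 3 × 0.72456^1 × 0.27544^2 = 0.164911
P(M+6) = 0.27544^3 = 0.020897
The M+2 peak is largest (0.433807); scaling to 100 gives 87.7 : 100.0 : 38.0 : 4.8.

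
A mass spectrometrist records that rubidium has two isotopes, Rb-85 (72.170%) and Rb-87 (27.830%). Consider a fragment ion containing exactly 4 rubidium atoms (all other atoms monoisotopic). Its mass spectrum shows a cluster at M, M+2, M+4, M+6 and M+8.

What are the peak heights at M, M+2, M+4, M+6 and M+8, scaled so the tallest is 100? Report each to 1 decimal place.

64.8 : 100.0 : 57.8 : 14.9 : 1.4

Expanding (0.72170 + 0.27830)^4:
P(M) = 0.72170^4 = 0.271286
P(M+2) = 4 × 0.72170^3 × 0.27830^1 = 0.418450
P(M+4) = 6 × 0.72170^2 × 0.27830^2 = 0.242042
P(M+6) = 4 × 0.72170^1 × 0.27830^3 = 0.062224
P(M+8) = 0.27830^4 = 0.005999
The M+2 peak is largest (0.418450); scaling to 100 gives 64.8 : 100.0 : 57.8 : 14.9 : 1.4.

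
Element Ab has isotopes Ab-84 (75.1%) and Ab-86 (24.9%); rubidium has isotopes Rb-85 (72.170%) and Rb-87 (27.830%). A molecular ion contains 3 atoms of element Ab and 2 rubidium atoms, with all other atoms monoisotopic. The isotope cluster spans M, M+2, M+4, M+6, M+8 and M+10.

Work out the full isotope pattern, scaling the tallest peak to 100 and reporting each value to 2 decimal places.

56.63 : 100.00 : 70.54 : 24.84 : 4.37 : 0.31

Element Ab pattern (n=3): 0.42356475 : 0.42130875 : 0.13968825 : 0.01543825
Rubidium pattern (n=2): 0.52085089 : 0.40169822 : 0.07745089
Convolve the two distributions (both contribute in 2-u steps):
  M: 0.42356475×0.52085089 = 0.220614
  M+2: 0.42356475×0.40169822 + 0.42130875×0.52085089 = 0.389584
  M+4: 0.42356475×0.07745089 + 0.42130875×0.40169822 + 0.13968825×0.52085089 = 0.274801
  M+6: 0.42130875×0.07745089 + 0.13968825×0.40169822 + 0.01543825×0.52085089 = 0.096784
  M+8: 0.13968825×0.07745089 + 0.01543825×0.40169822 = 0.017020
  M+10: 0.01543825×0.07745089 = 0.001196
Scale to base peak (0.389584) = 100: 56.63 : 100.00 : 70.54 : 24.84 : 4.37 : 0.31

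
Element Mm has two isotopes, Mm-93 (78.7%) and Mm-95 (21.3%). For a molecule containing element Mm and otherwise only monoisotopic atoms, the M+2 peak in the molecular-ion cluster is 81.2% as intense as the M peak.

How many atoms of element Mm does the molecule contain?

With n Mm atoms, P(M+2)/P(M) = C(n,1)·p^(n−1)q / p^n = n·q/p = n · 0.213/0.787.
n = 0.812 × 0.787/0.213 = 3.00 ≈ 3

3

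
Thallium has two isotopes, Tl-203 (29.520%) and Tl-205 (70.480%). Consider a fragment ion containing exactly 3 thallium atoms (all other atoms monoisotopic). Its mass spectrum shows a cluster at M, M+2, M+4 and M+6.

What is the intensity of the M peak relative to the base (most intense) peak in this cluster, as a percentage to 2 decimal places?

Term probabilities: M 0.0257, M+2 0.1843, M+4 0.4399, M+6 0.3501. Base peak = M+4.
P(M+4) = C(3,2) × 0.29520^1 × 0.70480^2 = 3 × 0.2952 × 0.49674304 = 0.439916 (base)
P(M) = C(3,0) × 0.29520^3 × 0.70480^0 = 1 × 0.02572463 × 1.0000 = 0.025725
Relative intensity = 0.025725 / 0.439916 × 100 = 5.85

5.85%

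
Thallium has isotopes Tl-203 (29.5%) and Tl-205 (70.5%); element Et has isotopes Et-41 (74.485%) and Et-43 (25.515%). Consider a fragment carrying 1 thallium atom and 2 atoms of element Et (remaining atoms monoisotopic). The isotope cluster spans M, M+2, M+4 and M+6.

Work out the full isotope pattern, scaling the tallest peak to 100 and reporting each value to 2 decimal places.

32.52 : 100.00 : 57.06 : 9.12

Thallium pattern (n=1): 0.2950 : 0.7050
Element Et pattern (n=2): 0.55480152 : 0.38009696 : 0.06510152
Convolve the two distributions (both contribute in 2-u steps):
  M: 0.2950×0.55480152 = 0.163666
  M+2: 0.2950×0.38009696 + 0.7050×0.55480152 = 0.503264
  M+4: 0.2950×0.06510152 + 0.7050×0.38009696 = 0.287173
  M+6: 0.7050×0.06510152 = 0.045897
Scale to base peak (0.503264) = 100: 32.52 : 100.00 : 57.06 : 9.12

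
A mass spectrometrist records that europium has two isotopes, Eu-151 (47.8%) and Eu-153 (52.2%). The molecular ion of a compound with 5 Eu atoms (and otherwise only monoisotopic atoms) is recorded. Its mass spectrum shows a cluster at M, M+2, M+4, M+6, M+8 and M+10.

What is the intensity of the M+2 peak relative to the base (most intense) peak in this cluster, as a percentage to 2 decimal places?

41.93%

(0.478 + 0.522)^5 gives M 0.0250, M+2 0.1363, M+4 0.2976, M+6 0.3250, M+8 0.1775, M+10 0.0388; the largest is M+6.
P(M+6) = C(5,3) × 0.478^2 × 0.522^3 = 10 × 0.228484 × 0.14223665 = 0.324988 (base)
P(M+2) = C(5,1) × 0.478^4 × 0.522^1 = 5 × 0.05220494 × 0.5220 = 0.136255
Relative intensity = 0.136255 / 0.324988 × 100 = 41.93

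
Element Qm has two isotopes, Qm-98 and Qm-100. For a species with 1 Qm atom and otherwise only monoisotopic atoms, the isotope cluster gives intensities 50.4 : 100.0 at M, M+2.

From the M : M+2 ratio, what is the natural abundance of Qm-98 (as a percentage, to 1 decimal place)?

Write p for the Qm-98 fraction. I(M+2)/I(M) = [C(1,1)·p^0·(1−p)] / p^1 = 1·(1−p)/p = 100.0/50.4 = 1.9841
(1−p)/p = 1.9841/1 = 1.9841  ⇒  p = 1/(1 + 1.9841) = 0.3351
Qm-98: 33.5%, Qm-100: 66.5%.

33.5%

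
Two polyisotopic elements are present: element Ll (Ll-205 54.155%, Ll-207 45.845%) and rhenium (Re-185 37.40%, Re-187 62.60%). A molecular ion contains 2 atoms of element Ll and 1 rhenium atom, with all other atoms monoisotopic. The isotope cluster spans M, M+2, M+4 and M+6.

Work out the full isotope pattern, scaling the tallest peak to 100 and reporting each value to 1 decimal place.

28.2 : 94.8 : 100.0 : 33.8

Element Ll pattern (n=2): 0.2932764 : 0.49654719 : 0.2101764
Rhenium pattern (n=1): 0.3740 : 0.6260
Convolve the two distributions (both contribute in 2-u steps):
  M: 0.2932764×0.3740 = 0.109685
  M+2: 0.2932764×0.6260 + 0.49654719×0.3740 = 0.369300
  M+4: 0.49654719×0.6260 + 0.2101764×0.3740 = 0.389445
  M+6: 0.2101764×0.6260 = 0.131570
Scale to base peak (0.389445) = 100: 28.2 : 94.8 : 100.0 : 33.8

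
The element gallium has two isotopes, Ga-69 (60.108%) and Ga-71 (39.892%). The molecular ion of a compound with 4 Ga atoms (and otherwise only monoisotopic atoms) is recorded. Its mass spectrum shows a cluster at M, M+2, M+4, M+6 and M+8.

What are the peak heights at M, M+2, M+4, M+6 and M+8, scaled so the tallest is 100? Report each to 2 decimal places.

37.67 : 100.00 : 99.55 : 44.05 : 7.31

The 4 Ga atoms are independent, so intensities follow the terms of (0.60108 + 0.39892)^4.
P(M) = 0.60108^4 = 0.130536
P(M+2) = 4 × 0.60108^3 × 0.39892^1 = 0.346531
P(M+4) = 6 × 0.60108^2 × 0.39892^2 = 0.344975
P(M+6) = 4 × 0.60108^1 × 0.39892^3 = 0.152633
P(M+8) = 0.39892^4 = 0.025325
The M+2 peak is largest (0.346531); scaling to 100 gives 37.67 : 100.00 : 99.55 : 44.05 : 7.31.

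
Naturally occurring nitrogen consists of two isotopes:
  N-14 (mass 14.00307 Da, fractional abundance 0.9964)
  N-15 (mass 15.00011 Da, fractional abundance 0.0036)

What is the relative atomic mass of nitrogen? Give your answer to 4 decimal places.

Weight each isotope mass by its fractional abundance: 0.9964 × 14.00307 + 0.0036 × 15.00011
= 13.952659 + 0.054000 = 14.006659 Da

14.0067 Da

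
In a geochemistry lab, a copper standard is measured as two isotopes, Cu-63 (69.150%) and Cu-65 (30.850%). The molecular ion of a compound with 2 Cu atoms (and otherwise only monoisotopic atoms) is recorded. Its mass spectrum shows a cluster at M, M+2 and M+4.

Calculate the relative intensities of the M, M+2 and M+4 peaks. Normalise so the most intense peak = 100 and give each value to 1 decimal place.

100.0 : 89.2 : 19.9

Each Cu atom is independently Cu-63 (p = 0.69150) or Cu-65 (q = 0.30850); the cluster is the binomial expansion (p + q)^2.
P(M) = 0.69150^2 = 0.478172
P(M+2) = 2 × 0.69150^1 × 0.30850^1 = 0.426656
P(M+4) = 0.30850^2 = 0.095172
The M peak is largest (0.478172); scaling to 100 gives 100.0 : 89.2 : 19.9.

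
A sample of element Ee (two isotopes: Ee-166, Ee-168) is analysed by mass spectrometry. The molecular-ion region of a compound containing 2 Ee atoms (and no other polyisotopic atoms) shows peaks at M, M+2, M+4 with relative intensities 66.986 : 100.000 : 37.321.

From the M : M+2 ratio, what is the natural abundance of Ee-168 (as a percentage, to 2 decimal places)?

42.74%

Write p for the Ee-166 fraction. I(M+2)/I(M) = [C(2,1)·p^1·(1−p)] / p^2 = 2·(1−p)/p = 100.000/66.986 = 1.4928
(1−p)/p = 1.4928/2 = 0.7464  ⇒  p = 1/(1 + 0.7464) = 0.5726
Ee-166: 57.26%, Ee-168: 42.74%.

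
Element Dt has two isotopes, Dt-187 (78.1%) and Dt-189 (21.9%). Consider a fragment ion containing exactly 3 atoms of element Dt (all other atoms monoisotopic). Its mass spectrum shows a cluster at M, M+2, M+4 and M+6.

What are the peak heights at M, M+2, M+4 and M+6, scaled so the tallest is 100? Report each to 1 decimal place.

100.0 : 84.1 : 23.6 : 2.2

Each Dt atom is independently Dt-187 (p = 0.781) or Dt-189 (q = 0.219); the cluster is the binomial expansion (p + q)^3.
P(M) = 0.781^3 = 0.476380
P(M+2) = 3 × 0.781^2 × 0.219^1 = 0.400744
P(M+4) = 3 × 0.781^1 × 0.219^2 = 0.112373
P(M+6) = 0.219^3 = 0.010503
The M peak is largest (0.476380); scaling to 100 gives 100.0 : 84.1 : 23.6 : 2.2.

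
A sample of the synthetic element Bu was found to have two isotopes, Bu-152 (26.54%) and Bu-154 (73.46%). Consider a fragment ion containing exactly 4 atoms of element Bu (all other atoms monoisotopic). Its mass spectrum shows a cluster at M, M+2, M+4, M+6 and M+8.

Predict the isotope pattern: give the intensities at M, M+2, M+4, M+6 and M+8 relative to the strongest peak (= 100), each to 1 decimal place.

1.2 : 13.1 : 54.2 : 100.0 : 69.2

Each Bu atom is independently Bu-152 (p = 0.2654) or Bu-154 (q = 0.7346); the cluster is the binomial expansion (p + q)^4.
P(M) = 0.2654^4 = 0.004961
P(M+2) = 4 × 0.2654^3 × 0.7346^1 = 0.054931
P(M+4) = 6 × 0.2654^2 × 0.7346^2 = 0.228063
P(M+6) = 4 × 0.2654^1 × 0.7346^3 = 0.420837
P(M+8) = 0.7346^4 = 0.291208
The M+6 peak is largest (0.420837); scaling to 100 gives 1.2 : 13.1 : 54.2 : 100.0 : 69.2.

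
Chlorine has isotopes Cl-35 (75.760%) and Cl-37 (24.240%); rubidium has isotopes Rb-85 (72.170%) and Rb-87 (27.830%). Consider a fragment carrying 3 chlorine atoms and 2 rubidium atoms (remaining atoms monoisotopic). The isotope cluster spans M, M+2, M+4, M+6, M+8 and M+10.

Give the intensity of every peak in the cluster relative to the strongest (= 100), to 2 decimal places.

Chlorine pattern (n=3): 0.4348304 : 0.41738208 : 0.13354464 : 0.01424288
Rubidium pattern (n=2): 0.52085089 : 0.40169822 : 0.07745089
Convolve the two distributions (both contribute in 2-u steps):
  M: 0.4348304×0.52085089 = 0.226482
  M+2: 0.4348304×0.40169822 + 0.41738208×0.52085089 = 0.392064
  M+4: 0.4348304×0.07745089 + 0.41738208×0.40169822 + 0.13354464×0.52085089 = 0.270896
  M+6: 0.41738208×0.07745089 + 0.13354464×0.40169822 + 0.01424288×0.52085089 = 0.093390
  M+8: 0.13354464×0.07745089 + 0.01424288×0.40169822 = 0.016064
  M+10: 0.01424288×0.07745089 = 0.001103
Scale to base peak (0.392064) = 100: 57.77 : 100.00 : 69.09 : 23.82 : 4.10 : 0.28

57.77 : 100.00 : 69.09 : 23.82 : 4.10 : 0.28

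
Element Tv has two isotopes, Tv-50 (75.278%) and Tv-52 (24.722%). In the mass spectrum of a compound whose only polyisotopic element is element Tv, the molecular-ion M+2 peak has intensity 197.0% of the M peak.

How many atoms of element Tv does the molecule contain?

6

The M+2/M ratio from n Tv atoms is n · q/p = n · 0.24722/0.75278.
n = 1.970 × 0.75278/0.24722 = 6.00 ≈ 6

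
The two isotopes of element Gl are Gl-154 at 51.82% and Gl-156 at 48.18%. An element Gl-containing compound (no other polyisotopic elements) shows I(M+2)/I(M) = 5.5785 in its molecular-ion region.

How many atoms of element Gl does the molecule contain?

6

For n independent Gl atoms, I(M+2)/I(M) = n · (abundance Gl-156) / (abundance Gl-154) = n · 0.4818/0.5182.
n = 5.5785 × 0.5182/0.4818 = 6.00 ≈ 6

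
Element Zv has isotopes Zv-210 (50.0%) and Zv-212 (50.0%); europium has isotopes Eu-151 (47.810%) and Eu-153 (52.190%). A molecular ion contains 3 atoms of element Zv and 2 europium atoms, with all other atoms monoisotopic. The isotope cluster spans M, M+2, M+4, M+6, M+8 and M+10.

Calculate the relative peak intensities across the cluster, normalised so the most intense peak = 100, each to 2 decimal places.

8.99 : 46.59 : 96.56 : 100.00 : 51.76 : 10.71

Element Zv pattern (n=3): 0.1250 : 0.3750 : 0.3750 : 0.1250
Europium pattern (n=2): 0.22857961 : 0.49904078 : 0.27237961
Convolve the two distributions (both contribute in 2-u steps):
  M: 0.1250×0.22857961 = 0.028572
  M+2: 0.1250×0.49904078 + 0.3750×0.22857961 = 0.148097
  M+4: 0.1250×0.27237961 + 0.3750×0.49904078 + 0.3750×0.22857961 = 0.306905
  M+6: 0.3750×0.27237961 + 0.3750×0.49904078 + 0.1250×0.22857961 = 0.317855
  M+8: 0.3750×0.27237961 + 0.1250×0.49904078 = 0.164522
  M+10: 0.1250×0.27237961 = 0.034047
Scale to base peak (0.317855) = 100: 8.99 : 46.59 : 96.56 : 100.00 : 51.76 : 10.71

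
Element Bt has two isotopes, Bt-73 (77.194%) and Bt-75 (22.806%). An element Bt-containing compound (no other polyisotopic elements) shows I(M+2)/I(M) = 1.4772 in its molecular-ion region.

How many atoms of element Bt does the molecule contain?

The M+2/M ratio from n Bt atoms is n · q/p = n · 0.22806/0.77194.
n = 1.4772 × 0.77194/0.22806 = 5.00 ≈ 5

5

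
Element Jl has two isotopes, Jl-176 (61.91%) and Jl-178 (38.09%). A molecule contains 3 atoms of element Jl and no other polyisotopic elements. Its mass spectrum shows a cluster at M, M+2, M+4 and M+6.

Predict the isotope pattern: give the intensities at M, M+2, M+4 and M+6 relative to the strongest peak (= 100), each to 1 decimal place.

The 3 Jl atoms are independent, so intensities follow the terms of (0.6191 + 0.3809)^3.
P(M) = 0.6191^3 = 0.237292
P(M+2) = 3 × 0.6191^2 × 0.3809^1 = 0.437980
P(M+4) = 3 × 0.6191^1 × 0.3809^2 = 0.269466
P(M+6) = 0.3809^3 = 0.055263
The M+2 peak is largest (0.437980); scaling to 100 gives 54.2 : 100.0 : 61.5 : 12.6.

54.2 : 100.0 : 61.5 : 12.6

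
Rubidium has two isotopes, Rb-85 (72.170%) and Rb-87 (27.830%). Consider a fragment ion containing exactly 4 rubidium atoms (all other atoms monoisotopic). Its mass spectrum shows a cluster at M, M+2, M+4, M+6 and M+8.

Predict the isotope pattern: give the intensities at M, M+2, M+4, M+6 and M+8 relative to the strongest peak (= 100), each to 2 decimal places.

The 4 Rb atoms are independent, so intensities follow the terms of (0.72170 + 0.27830)^4.
P(M) = 0.72170^4 = 0.271286
P(M+2) = 4 × 0.72170^3 × 0.27830^1 = 0.418450
P(M+4) = 6 × 0.72170^2 × 0.27830^2 = 0.242042
P(M+6) = 4 × 0.72170^1 × 0.27830^3 = 0.062224
P(M+8) = 0.27830^4 = 0.005999
The M+2 peak is largest (0.418450); scaling to 100 gives 64.83 : 100.00 : 57.84 : 14.87 : 1.43.

64.83 : 100.00 : 57.84 : 14.87 : 1.43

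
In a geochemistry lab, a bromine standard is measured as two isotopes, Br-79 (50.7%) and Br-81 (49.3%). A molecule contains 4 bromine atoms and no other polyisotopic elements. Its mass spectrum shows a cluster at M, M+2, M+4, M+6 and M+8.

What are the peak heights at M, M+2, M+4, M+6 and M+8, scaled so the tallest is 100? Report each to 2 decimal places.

The 4 Br atoms are independent, so intensities follow the terms of (0.507 + 0.493)^4.
P(M) = 0.507^4 = 0.066074
P(M+2) = 4 × 0.507^3 × 0.493^1 = 0.256999
P(M+4) = 6 × 0.507^2 × 0.493^2 = 0.374853
P(M+6) = 4 × 0.507^1 × 0.493^3 = 0.243001
P(M+8) = 0.493^4 = 0.059073
The M+4 peak is largest (0.374853); scaling to 100 gives 17.63 : 68.56 : 100.00 : 64.83 : 15.76.

17.63 : 68.56 : 100.00 : 64.83 : 15.76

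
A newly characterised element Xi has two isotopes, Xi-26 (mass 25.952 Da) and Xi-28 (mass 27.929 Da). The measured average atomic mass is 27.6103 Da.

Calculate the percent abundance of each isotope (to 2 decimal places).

With x = fraction of Xi-26 (so Xi-28 is 1 − x):
25.952·x + 27.929·(1 − x) = 27.6103
(25.952 − 27.929)·x = 27.6103 − 27.929
x = -0.3187 / -1.977 = 0.16120 → 16.12% Xi-26, 83.88% Xi-28.

Xi-26: 16.12%, Xi-28: 83.88%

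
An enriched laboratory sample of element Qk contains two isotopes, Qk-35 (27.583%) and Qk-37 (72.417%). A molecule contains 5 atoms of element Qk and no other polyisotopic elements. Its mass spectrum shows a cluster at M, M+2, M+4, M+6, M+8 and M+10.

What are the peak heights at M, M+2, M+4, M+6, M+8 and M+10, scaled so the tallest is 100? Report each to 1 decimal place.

0.4 : 5.5 : 29.0 : 76.2 : 100.0 : 52.5

Expanding (0.27583 + 0.72417)^5:
P(M) = 0.27583^5 = 0.001597
P(M+2) = 5 × 0.27583^4 × 0.72417^1 = 0.020959
P(M+4) = 10 × 0.27583^3 × 0.72417^2 = 0.110054
P(M+6) = 10 × 0.27583^2 × 0.72417^3 = 0.288938
P(M+8) = 5 × 0.27583^1 × 0.72417^4 = 0.379292
P(M+10) = 0.72417^5 = 0.199160
The M+8 peak is largest (0.379292); scaling to 100 gives 0.4 : 5.5 : 29.0 : 76.2 : 100.0 : 52.5.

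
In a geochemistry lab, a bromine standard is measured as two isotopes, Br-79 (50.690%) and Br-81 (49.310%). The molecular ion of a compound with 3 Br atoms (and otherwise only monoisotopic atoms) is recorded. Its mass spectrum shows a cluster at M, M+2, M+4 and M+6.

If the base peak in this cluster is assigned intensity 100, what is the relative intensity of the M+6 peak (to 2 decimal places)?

31.54

(0.50690 + 0.49310)^3 gives M 0.1302, M+2 0.3801, M+4 0.3698, M+6 0.1199; the largest is M+2.
P(M+2) = C(3,1) × 0.50690^2 × 0.49310^1 = 3 × 0.25694761 × 0.4931 = 0.380103 (base)
P(M+6) = C(3,3) × 0.50690^0 × 0.49310^3 = 1 × 1.0000 × 0.11989609 = 0.119896
Relative intensity = 0.119896 / 0.380103 × 100 = 31.54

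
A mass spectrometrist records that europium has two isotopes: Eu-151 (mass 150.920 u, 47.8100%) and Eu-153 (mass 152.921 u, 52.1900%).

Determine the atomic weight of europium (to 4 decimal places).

151.9643 u

Weight each isotope mass by its fractional abundance: 0.478100 × 150.920 + 0.521900 × 152.921
= 72.15485 + 79.80947 = 151.96432 u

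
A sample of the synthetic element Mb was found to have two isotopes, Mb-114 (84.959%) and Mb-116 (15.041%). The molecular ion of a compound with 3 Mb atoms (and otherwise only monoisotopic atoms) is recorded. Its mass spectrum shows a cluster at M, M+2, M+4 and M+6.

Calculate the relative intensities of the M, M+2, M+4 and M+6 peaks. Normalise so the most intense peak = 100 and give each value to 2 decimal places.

100.00 : 53.11 : 9.40 : 0.55

Each Mb atom is independently Mb-114 (p = 0.84959) or Mb-116 (q = 0.15041); the cluster is the binomial expansion (p + q)^3.
P(M) = 0.84959^3 = 0.613237
P(M+2) = 3 × 0.84959^2 × 0.15041^1 = 0.325699
P(M+4) = 3 × 0.84959^1 × 0.15041^2 = 0.057661
P(M+6) = 0.15041^3 = 0.003403
The M peak is largest (0.613237); scaling to 100 gives 100.00 : 53.11 : 9.40 : 0.55.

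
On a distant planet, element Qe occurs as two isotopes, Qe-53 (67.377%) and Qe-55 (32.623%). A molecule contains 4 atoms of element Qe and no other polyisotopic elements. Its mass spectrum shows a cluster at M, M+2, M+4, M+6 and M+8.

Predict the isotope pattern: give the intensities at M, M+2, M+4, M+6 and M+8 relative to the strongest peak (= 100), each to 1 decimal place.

51.6 : 100.0 : 72.6 : 23.4 : 2.8

The 4 Qe atoms are independent, so intensities follow the terms of (0.67377 + 0.32623)^4.
P(M) = 0.67377^4 = 0.206085
P(M+2) = 4 × 0.67377^3 × 0.32623^1 = 0.399134
P(M+4) = 6 × 0.67377^2 × 0.32623^2 = 0.289883
P(M+6) = 4 × 0.67377^1 × 0.32623^3 = 0.093571
P(M+8) = 0.32623^4 = 0.011326
The M+2 peak is largest (0.399134); scaling to 100 gives 51.6 : 100.0 : 72.6 : 23.4 : 2.8.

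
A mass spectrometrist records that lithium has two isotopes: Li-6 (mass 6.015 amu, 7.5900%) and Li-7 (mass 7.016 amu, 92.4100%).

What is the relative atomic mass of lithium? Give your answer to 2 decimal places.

Weight each isotope mass by its fractional abundance: 0.075900 × 6.015 + 0.924100 × 7.016
= 0.4565 + 6.4835 = 6.9400 amu

6.94 amu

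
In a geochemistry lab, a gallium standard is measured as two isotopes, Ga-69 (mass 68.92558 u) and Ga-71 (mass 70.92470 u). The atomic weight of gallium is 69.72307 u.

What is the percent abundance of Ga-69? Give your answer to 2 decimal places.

With x = fraction of Ga-69 (so Ga-71 is 1 − x):
68.92558·x + 70.92470·(1 − x) = 69.72307
(68.92558 − 70.92470)·x = 69.72307 − 70.92470
x = -1.20163 / -1.99912 = 0.60108 → 60.11% Ga-69, 39.89% Ga-71.

60.11%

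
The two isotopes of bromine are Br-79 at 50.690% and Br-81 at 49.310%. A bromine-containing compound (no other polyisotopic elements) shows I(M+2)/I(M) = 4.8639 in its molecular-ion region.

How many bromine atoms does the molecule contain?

5

With n Br atoms, P(M+2)/P(M) = C(n,1)·p^(n−1)q / p^n = n·q/p = n · 0.49310/0.50690.
n = 4.8639 × 0.50690/0.49310 = 5.00 ≈ 5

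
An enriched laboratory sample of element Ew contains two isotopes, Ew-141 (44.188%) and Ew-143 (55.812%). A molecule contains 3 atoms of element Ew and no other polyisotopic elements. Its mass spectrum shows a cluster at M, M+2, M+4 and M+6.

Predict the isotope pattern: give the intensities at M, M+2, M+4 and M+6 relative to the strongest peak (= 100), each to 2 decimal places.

20.89 : 79.17 : 100.00 : 42.10

Each Ew atom is independently Ew-141 (p = 0.44188) or Ew-143 (q = 0.55812); the cluster is the binomial expansion (p + q)^3.
P(M) = 0.44188^3 = 0.086281
P(M+2) = 3 × 0.44188^2 × 0.55812^1 = 0.326932
P(M+4) = 3 × 0.44188^1 × 0.55812^2 = 0.412934
P(M+6) = 0.55812^3 = 0.173853
The M+4 peak is largest (0.412934); scaling to 100 gives 20.89 : 79.17 : 100.00 : 42.10.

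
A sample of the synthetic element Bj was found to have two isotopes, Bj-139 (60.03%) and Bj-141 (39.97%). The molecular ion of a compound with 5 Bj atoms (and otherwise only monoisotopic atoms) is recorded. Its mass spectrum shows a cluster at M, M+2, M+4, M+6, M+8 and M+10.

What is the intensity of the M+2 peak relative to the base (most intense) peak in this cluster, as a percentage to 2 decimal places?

75.09%

Binomial terms of (0.6003 + 0.3997)^5: M 0.0780, M+2 0.2595, M+4 0.3456, M+6 0.2301, M+8 0.0766, M+10 0.0102 → M+4 is the base peak.
P(M+4) = C(5,2) × 0.6003^3 × 0.3997^2 = 10 × 0.21632416 × 0.15976009 = 0.345600 (base)
P(M+2) = C(5,1) × 0.6003^4 × 0.3997^1 = 5 × 0.12985939 × 0.3997 = 0.259524
Relative intensity = 0.259524 / 0.345600 × 100 = 75.09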